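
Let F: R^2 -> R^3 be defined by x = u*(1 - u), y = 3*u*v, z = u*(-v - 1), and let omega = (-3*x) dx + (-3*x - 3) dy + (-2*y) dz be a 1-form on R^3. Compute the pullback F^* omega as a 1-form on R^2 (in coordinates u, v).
F^* omega = (-6*u^3 + 9*u^2*v + 9*u^2 + 6*u*v^2 - 3*u*v - 3*u - 9*v) du + (3*u*(3*u^2 + 2*u*v - 3*u - 3)) dv

Using F^*(f dg) = (f ∘ F) d(g ∘ F), substitute each coordinate x_i by F_i(u, v) in f_i, and replace dx_i by d F_i = (∂F_i/∂u) du + (∂F_i/∂v) dv.
  For the x component: f_1(F) = 3*u*(u - 1); d F_1 = (1 - 2*u) du + (0) dv
  For the y component: f_2(F) = 3*u^2 - 3*u - 3; d F_2 = (3*v) du + (3*u) dv
  For the z component: f_3(F) = -6*u*v; d F_3 = (-v - 1) du + (-u) dv
Combining and collecting du, dv coefficients:
  coeff of du: -6*u^3 + 9*u^2*v + 9*u^2 + 6*u*v^2 - 3*u*v - 3*u - 9*v
  coeff of dv: 3*u*(3*u^2 + 2*u*v - 3*u - 3)
F^* omega = (-6*u^3 + 9*u^2*v + 9*u^2 + 6*u*v^2 - 3*u*v - 3*u - 9*v) du + (3*u*(3*u^2 + 2*u*v - 3*u - 3)) dv.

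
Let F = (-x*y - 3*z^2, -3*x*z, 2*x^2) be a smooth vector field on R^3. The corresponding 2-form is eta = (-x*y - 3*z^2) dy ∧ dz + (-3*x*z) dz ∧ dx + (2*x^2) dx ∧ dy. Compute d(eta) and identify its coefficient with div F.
d(eta) = (-y) dx ∧ dy ∧ dz; div F = -y

For a 2-form in R^3 of the form above, applying d gives a 3-form with coefficient ∂P/∂x + ∂Q/∂y + ∂R/∂z:
  ∂P/∂x = -y
  ∂Q/∂y = 0
  ∂R/∂z = 0
Sum = -y, which is exactly div F.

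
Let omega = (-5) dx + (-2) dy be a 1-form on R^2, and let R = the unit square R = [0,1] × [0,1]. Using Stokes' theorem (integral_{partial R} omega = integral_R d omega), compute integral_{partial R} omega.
integral_(partial R) omega = 0

Stokes: integral_partial_R omega = integral_R d omega with d omega = (∂Q/∂x - ∂P/∂y) dx ∧ dy.
  ∂Q/∂x = 0
  ∂P/∂y = 0
  integrand = ∂Q/∂x - ∂P/∂y = 0.
Integrating over R: integral_0^1 integral_0^1 (0) dx dy = 0.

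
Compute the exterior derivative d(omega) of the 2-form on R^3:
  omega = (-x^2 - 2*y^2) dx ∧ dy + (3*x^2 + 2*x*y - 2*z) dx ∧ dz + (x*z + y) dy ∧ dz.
d(omega) = (-2*x + z) dx ∧ dy ∧ dz

For a 2-form omega = sum_{i<j} g_{ij} dx_i ∧ dx_j, the exterior derivative is
  d(omega) = sum_{i<j} d(g_{ij}) ∧ dx_i ∧ dx_j = sum_{i<j, k} (∂g_{ij}/∂x_k) dx_k ∧ dx_i ∧ dx_j.
Expand each term, using dx_k ∧ dx_i ∧ dx_j = sgn(permutation) dx_{(a)} ∧ dx_{(b)} ∧ dx_{(c)} with (a < b < c) sorted:
  d(3*x^2 + 2*x*y - 2*z) includes (∂/∂y)(3*x^2 + 2*x*y - 2*z) dy = (2*x) dy, which multiplied by dx ∧ dz gives (-2*x) dx ∧ dy ∧ dz
  d(x*z + y) includes (∂/∂x)(x*z + y) dx = (z) dx, which multiplied by dy ∧ dz gives (z) dx ∧ dy ∧ dz
Collecting like 3-forms: d(omega) = (-2*x + z) dx ∧ dy ∧ dz.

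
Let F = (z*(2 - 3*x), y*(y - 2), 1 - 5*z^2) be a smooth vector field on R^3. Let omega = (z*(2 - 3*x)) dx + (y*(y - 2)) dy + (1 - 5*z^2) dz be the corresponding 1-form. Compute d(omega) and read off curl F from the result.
d(omega) = (0) dy ∧ dz + (2 - 3*x) dz ∧ dx + (0) dx ∧ dy; curl F = (0, 2 - 3*x, 0)

d omega = sum_{i<j} (∂f_j/∂x_i - ∂f_i/∂x_j) dx_i ∧ dx_j. Under the identification (dy ∧ dz, dz ∧ dx, dx ∧ dy) ↔ (e_x, e_y, e_z), the coefficients are exactly the components of curl F. Compute:
  ∂R/∂y - ∂Q/∂z = (0) - (0) = 0
  ∂P/∂z - ∂R/∂x = (2 - 3*x) - (0) = 2 - 3*x
  ∂Q/∂x - ∂P/∂y = (0) - (0) = 0.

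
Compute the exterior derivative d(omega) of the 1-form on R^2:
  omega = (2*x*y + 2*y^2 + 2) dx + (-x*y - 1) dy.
d(omega) = (-2*x - 5*y) dx ∧ dy

For a 1-form omega = sum_i f_i dx_i, the exterior derivative is
  d(omega) = sum_{i < j} (∂f_j/∂x_i - ∂f_i/∂x_j) dx_i ∧ dx_j.
  coefficient of dx ∧ dy: ∂f_2/∂x - ∂f_1/∂y = ∂(-x*y - 1)/∂x - ∂(2*x*y + 2*y^2 + 2)/∂y = -2*x - 5*y
Assembling: d(omega) = (-2*x - 5*y) dx ∧ dy.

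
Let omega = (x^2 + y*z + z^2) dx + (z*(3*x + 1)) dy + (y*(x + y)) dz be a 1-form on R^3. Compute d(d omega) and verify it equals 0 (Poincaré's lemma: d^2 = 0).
d(d omega) = 0

Step 1: d omega = sum_{i<j} (∂f_j/∂x_i - ∂f_i/∂x_j) dx_i ∧ dx_j:
  coeff of dx ∧ dy: 2*z
  coeff of dx ∧ dz: -2*z
  coeff of dy ∧ dz: -2*x + 2*y - 1
Step 2: Apply d again to each 2-form coefficient. The only possible 3-form in R^3 is dx ∧ dy ∧ dz, with coefficient
  ∂(coeff of dy∧dz)/∂x - ∂(coeff of dx∧dz)/∂y + ∂(coeff of dx∧dy)/∂z
  = ∂/∂x (-2*x + 2*y - 1) - ∂/∂y (-2*z) + ∂/∂z (2*z).
Each of these terms simplifies to sums of mixed partials that cancel in pairs. The result is 0 (by equality of mixed partials for smooth functions — Schwarz / Clairaut).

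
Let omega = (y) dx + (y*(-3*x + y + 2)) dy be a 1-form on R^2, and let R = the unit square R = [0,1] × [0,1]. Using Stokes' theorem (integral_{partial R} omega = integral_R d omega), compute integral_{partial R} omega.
integral_(partial R) omega = -5/2

Stokes: integral_partial_R omega = integral_R d omega with d omega = (∂Q/∂x - ∂P/∂y) dx ∧ dy.
  ∂Q/∂x = -3*y
  ∂P/∂y = 1
  integrand = ∂Q/∂x - ∂P/∂y = -3*y - 1.
Integrating over R: integral_0^1 integral_0^1 (-3*y - 1) dx dy = -5/2.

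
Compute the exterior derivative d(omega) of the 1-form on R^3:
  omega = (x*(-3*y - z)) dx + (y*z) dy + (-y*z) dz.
d(omega) = (3*x) dx ∧ dy + (x) dx ∧ dz + (-y - z) dy ∧ dz

For a 1-form omega = sum_i f_i dx_i, the exterior derivative is
  d(omega) = sum_{i < j} (∂f_j/∂x_i - ∂f_i/∂x_j) dx_i ∧ dx_j.
  coefficient of dx ∧ dy: ∂f_2/∂x - ∂f_1/∂y = ∂(y*z)/∂x - ∂(x*(-3*y - z))/∂y = 3*x
  coefficient of dx ∧ dz: ∂f_3/∂x - ∂f_1/∂z = ∂(-y*z)/∂x - ∂(x*(-3*y - z))/∂z = x
  coefficient of dy ∧ dz: ∂f_3/∂y - ∂f_2/∂z = ∂(-y*z)/∂y - ∂(y*z)/∂z = -y - z
Assembling: d(omega) = (3*x) dx ∧ dy + (x) dx ∧ dz + (-y - z) dy ∧ dz.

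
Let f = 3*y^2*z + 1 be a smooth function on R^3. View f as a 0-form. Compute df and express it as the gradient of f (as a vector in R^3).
df = (0) dx + (6*y*z) dy + (3*y^2) dz; grad f = (0, 6*y*z, 3*y^2)

For a 0-form f, d f = (∂f/∂x) dx + (∂f/∂y) dy + (∂f/∂z) dz. The components of the vector representation are exactly the entries of grad f in Cartesian coordinates:
  ∂f/∂x = 0
  ∂f/∂y = 6*y*z
  ∂f/∂z = 3*y^2.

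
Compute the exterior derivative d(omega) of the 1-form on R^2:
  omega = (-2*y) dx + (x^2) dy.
d(omega) = (2*x + 2) dx ∧ dy

For a 1-form omega = sum_i f_i dx_i, the exterior derivative is
  d(omega) = sum_{i < j} (∂f_j/∂x_i - ∂f_i/∂x_j) dx_i ∧ dx_j.
  coefficient of dx ∧ dy: ∂f_2/∂x - ∂f_1/∂y = ∂(x^2)/∂x - ∂(-2*y)/∂y = 2*x + 2
Assembling: d(omega) = (2*x + 2) dx ∧ dy.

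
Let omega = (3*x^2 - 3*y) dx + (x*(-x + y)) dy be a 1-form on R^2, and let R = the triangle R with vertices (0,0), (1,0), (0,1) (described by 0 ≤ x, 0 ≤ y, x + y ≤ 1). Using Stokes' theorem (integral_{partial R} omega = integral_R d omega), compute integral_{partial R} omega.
integral_(partial R) omega = 4/3

Stokes: integral_partial_R omega = integral_R d omega with d omega = (∂Q/∂x - ∂P/∂y) dx ∧ dy.
  ∂Q/∂x = -2*x + y
  ∂P/∂y = -3
  integrand = ∂Q/∂x - ∂P/∂y = -2*x + y + 3.
Integrating over R: integral_0^1 integral_0^{1-x} (-2*x + y + 3) dy dx = 4/3.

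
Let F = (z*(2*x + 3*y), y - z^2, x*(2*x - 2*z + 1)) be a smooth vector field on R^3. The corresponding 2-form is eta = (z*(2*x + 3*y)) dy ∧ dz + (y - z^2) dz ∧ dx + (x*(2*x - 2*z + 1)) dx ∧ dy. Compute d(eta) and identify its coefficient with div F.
d(eta) = (-2*x + 2*z + 1) dx ∧ dy ∧ dz; div F = -2*x + 2*z + 1

For a 2-form in R^3 of the form above, applying d gives a 3-form with coefficient ∂P/∂x + ∂Q/∂y + ∂R/∂z:
  ∂P/∂x = 2*z
  ∂Q/∂y = 1
  ∂R/∂z = -2*x
Sum = -2*x + 2*z + 1, which is exactly div F.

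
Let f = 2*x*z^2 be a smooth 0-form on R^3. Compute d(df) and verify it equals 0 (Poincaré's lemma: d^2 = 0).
d(df) = 0

Step 1: df = sum_i (∂f/∂x_i) dx_i = (2*z^2) dx + (0) dy + (4*x*z) dz.
Step 2: Apply d again. Using the 1-form formula, the coefficient of dx ∧ dy in d(df) is ∂^2 f/∂x ∂y - ∂^2 f/∂y ∂x = (0) - (0) = 0 (equality of mixed partials for smooth f).
Similarly for dx ∧ dz and dy ∧ dz — all coefficients vanish. So d(df) = 0.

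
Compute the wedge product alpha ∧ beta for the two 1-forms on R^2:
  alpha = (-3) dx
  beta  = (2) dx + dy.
alpha ∧ beta = (-3) dx ∧ dy

Distribute the wedge, using dx_i ∧ dx_j = -dx_j ∧ dx_i and dx_i ∧ dx_i = 0. For each pair (i, j) with i < j, the coefficient of dx_i ∧ dx_j in alpha ∧ beta is (alpha_i * beta_j - alpha_j * beta_i). Collecting: alpha ∧ beta = (-3) dx ∧ dy.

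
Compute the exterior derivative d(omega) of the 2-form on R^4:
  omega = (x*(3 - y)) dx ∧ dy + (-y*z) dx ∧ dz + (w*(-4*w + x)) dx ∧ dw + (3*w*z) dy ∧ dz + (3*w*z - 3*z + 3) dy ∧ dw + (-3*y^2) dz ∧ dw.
d(omega) = (z) dx ∧ dy ∧ dz + (-3*w - 6*y + 3*z + 3) dy ∧ dz ∧ dw

For a 2-form omega = sum_{i<j} g_{ij} dx_i ∧ dx_j, the exterior derivative is
  d(omega) = sum_{i<j} d(g_{ij}) ∧ dx_i ∧ dx_j = sum_{i<j, k} (∂g_{ij}/∂x_k) dx_k ∧ dx_i ∧ dx_j.
Expand each term, using dx_k ∧ dx_i ∧ dx_j = sgn(permutation) dx_{(a)} ∧ dx_{(b)} ∧ dx_{(c)} with (a < b < c) sorted:
  d(-y*z) includes (∂/∂y)(-y*z) dy = (-z) dy, which multiplied by dx ∧ dz gives (z) dx ∧ dy ∧ dz
  d(3*w*z) includes (∂/∂w)(3*w*z) dw = (3*z) dw, which multiplied by dy ∧ dz gives (3*z) dy ∧ dz ∧ dw
  d(3*w*z - 3*z + 3) includes (∂/∂z)(3*w*z - 3*z + 3) dz = (3*w - 3) dz, which multiplied by dy ∧ dw gives (3 - 3*w) dy ∧ dz ∧ dw
  d(-3*y^2) includes (∂/∂y)(-3*y^2) dy = (-6*y) dy, which multiplied by dz ∧ dw gives (-6*y) dy ∧ dz ∧ dw
Collecting like 3-forms: d(omega) = (z) dx ∧ dy ∧ dz + (-3*w - 6*y + 3*z + 3) dy ∧ dz ∧ dw.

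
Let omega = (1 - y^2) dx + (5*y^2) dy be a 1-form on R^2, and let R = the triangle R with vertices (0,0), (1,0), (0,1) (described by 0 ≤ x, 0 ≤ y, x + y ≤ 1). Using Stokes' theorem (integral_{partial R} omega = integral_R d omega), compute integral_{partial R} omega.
integral_(partial R) omega = 1/3

Stokes: integral_partial_R omega = integral_R d omega with d omega = (∂Q/∂x - ∂P/∂y) dx ∧ dy.
  ∂Q/∂x = 0
  ∂P/∂y = -2*y
  integrand = ∂Q/∂x - ∂P/∂y = 2*y.
Integrating over R: integral_0^1 integral_0^{1-x} (2*y) dy dx = 1/3.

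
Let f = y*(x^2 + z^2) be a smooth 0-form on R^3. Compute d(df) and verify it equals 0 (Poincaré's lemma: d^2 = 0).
d(df) = 0

Step 1: df = sum_i (∂f/∂x_i) dx_i = (2*x*y) dx + (x^2 + z^2) dy + (2*y*z) dz.
Step 2: Apply d again. Using the 1-form formula, the coefficient of dx ∧ dy in d(df) is ∂^2 f/∂x ∂y - ∂^2 f/∂y ∂x = (2*x) - (2*x) = 0 (equality of mixed partials for smooth f).
Similarly for dx ∧ dz and dy ∧ dz — all coefficients vanish. So d(df) = 0.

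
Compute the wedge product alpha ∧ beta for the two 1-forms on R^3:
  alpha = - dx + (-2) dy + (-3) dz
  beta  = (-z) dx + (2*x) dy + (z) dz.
alpha ∧ beta = (-2*x - 2*z) dx ∧ dy + (-4*z) dx ∧ dz + (6*x - 2*z) dy ∧ dz

Distribute the wedge, using dx_i ∧ dx_j = -dx_j ∧ dx_i and dx_i ∧ dx_i = 0. For each pair (i, j) with i < j, the coefficient of dx_i ∧ dx_j in alpha ∧ beta is (alpha_i * beta_j - alpha_j * beta_i). Collecting: alpha ∧ beta = (-2*x - 2*z) dx ∧ dy + (-4*z) dx ∧ dz + (6*x - 2*z) dy ∧ dz.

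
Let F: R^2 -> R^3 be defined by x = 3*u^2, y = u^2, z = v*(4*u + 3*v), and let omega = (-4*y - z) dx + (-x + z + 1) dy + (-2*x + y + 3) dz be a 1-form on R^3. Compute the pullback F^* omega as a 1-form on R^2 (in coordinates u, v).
F^* omega = (-30*u^3 - 36*u^2*v - 12*u*v^2 + 2*u + 12*v) du + (-20*u^3 - 30*u^2*v + 12*u + 18*v) dv

Using F^*(f dg) = (f ∘ F) d(g ∘ F), substitute each coordinate x_i by F_i(u, v) in f_i, and replace dx_i by d F_i = (∂F_i/∂u) du + (∂F_i/∂v) dv.
  For the x component: f_1(F) = -4*u^2 - 4*u*v - 3*v^2; d F_1 = (6*u) du + (0) dv
  For the y component: f_2(F) = -3*u^2 + 4*u*v + 3*v^2 + 1; d F_2 = (2*u) du + (0) dv
  For the z component: f_3(F) = 3 - 5*u^2; d F_3 = (4*v) du + (4*u + 6*v) dv
Combining and collecting du, dv coefficients:
  coeff of du: -30*u^3 - 36*u^2*v - 12*u*v^2 + 2*u + 12*v
  coeff of dv: -20*u^3 - 30*u^2*v + 12*u + 18*v
F^* omega = (-30*u^3 - 36*u^2*v - 12*u*v^2 + 2*u + 12*v) du + (-20*u^3 - 30*u^2*v + 12*u + 18*v) dv.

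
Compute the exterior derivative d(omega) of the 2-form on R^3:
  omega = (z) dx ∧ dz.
d(omega) = 0

For a 2-form omega = sum_{i<j} g_{ij} dx_i ∧ dx_j, the exterior derivative is
  d(omega) = sum_{i<j} d(g_{ij}) ∧ dx_i ∧ dx_j = sum_{i<j, k} (∂g_{ij}/∂x_k) dx_k ∧ dx_i ∧ dx_j.
Expand each term, using dx_k ∧ dx_i ∧ dx_j = sgn(permutation) dx_{(a)} ∧ dx_{(b)} ∧ dx_{(c)} with (a < b < c) sorted:

Collecting like 3-forms: d(omega) = 0.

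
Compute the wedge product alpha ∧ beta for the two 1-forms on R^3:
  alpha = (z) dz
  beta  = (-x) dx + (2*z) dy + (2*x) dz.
alpha ∧ beta = (x*z) dx ∧ dz + (-2*z^2) dy ∧ dz

Distribute the wedge, using dx_i ∧ dx_j = -dx_j ∧ dx_i and dx_i ∧ dx_i = 0. For each pair (i, j) with i < j, the coefficient of dx_i ∧ dx_j in alpha ∧ beta is (alpha_i * beta_j - alpha_j * beta_i). Collecting: alpha ∧ beta = (x*z) dx ∧ dz + (-2*z^2) dy ∧ dz.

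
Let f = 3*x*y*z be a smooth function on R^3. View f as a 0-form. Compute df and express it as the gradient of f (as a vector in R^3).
df = (3*y*z) dx + (3*x*z) dy + (3*x*y) dz; grad f = (3*y*z, 3*x*z, 3*x*y)

For a 0-form f, d f = (∂f/∂x) dx + (∂f/∂y) dy + (∂f/∂z) dz. The components of the vector representation are exactly the entries of grad f in Cartesian coordinates:
  ∂f/∂x = 3*y*z
  ∂f/∂y = 3*x*z
  ∂f/∂z = 3*x*y.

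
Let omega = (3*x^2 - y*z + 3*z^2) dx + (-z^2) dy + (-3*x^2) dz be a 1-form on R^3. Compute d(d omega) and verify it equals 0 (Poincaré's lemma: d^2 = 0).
d(d omega) = 0

Step 1: d omega = sum_{i<j} (∂f_j/∂x_i - ∂f_i/∂x_j) dx_i ∧ dx_j:
  coeff of dx ∧ dy: z
  coeff of dx ∧ dz: -6*x + y - 6*z
  coeff of dy ∧ dz: 2*z
Step 2: Apply d again to each 2-form coefficient. The only possible 3-form in R^3 is dx ∧ dy ∧ dz, with coefficient
  ∂(coeff of dy∧dz)/∂x - ∂(coeff of dx∧dz)/∂y + ∂(coeff of dx∧dy)/∂z
  = ∂/∂x (2*z) - ∂/∂y (-6*x + y - 6*z) + ∂/∂z (z).
Each of these terms simplifies to sums of mixed partials that cancel in pairs. The result is 0 (by equality of mixed partials for smooth functions — Schwarz / Clairaut).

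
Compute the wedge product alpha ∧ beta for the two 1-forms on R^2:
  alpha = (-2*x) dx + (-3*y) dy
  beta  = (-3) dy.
alpha ∧ beta = (6*x) dx ∧ dy

Distribute the wedge, using dx_i ∧ dx_j = -dx_j ∧ dx_i and dx_i ∧ dx_i = 0. For each pair (i, j) with i < j, the coefficient of dx_i ∧ dx_j in alpha ∧ beta is (alpha_i * beta_j - alpha_j * beta_i). Collecting: alpha ∧ beta = (6*x) dx ∧ dy.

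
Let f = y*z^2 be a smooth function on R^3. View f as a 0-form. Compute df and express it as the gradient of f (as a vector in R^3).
df = (0) dx + (z^2) dy + (2*y*z) dz; grad f = (0, z^2, 2*y*z)

For a 0-form f, d f = (∂f/∂x) dx + (∂f/∂y) dy + (∂f/∂z) dz. The components of the vector representation are exactly the entries of grad f in Cartesian coordinates:
  ∂f/∂x = 0
  ∂f/∂y = z^2
  ∂f/∂z = 2*y*z.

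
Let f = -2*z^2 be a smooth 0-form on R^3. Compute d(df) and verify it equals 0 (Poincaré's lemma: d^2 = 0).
d(df) = 0

Step 1: df = sum_i (∂f/∂x_i) dx_i = (0) dx + (0) dy + (-4*z) dz.
Step 2: Apply d again. Using the 1-form formula, the coefficient of dx ∧ dy in d(df) is ∂^2 f/∂x ∂y - ∂^2 f/∂y ∂x = (0) - (0) = 0 (equality of mixed partials for smooth f).
Similarly for dx ∧ dz and dy ∧ dz — all coefficients vanish. So d(df) = 0.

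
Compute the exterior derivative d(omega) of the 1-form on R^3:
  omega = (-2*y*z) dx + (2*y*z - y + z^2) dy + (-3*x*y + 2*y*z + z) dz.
d(omega) = (2*z) dx ∧ dy + (-y) dx ∧ dz + (-3*x - 2*y) dy ∧ dz

For a 1-form omega = sum_i f_i dx_i, the exterior derivative is
  d(omega) = sum_{i < j} (∂f_j/∂x_i - ∂f_i/∂x_j) dx_i ∧ dx_j.
  coefficient of dx ∧ dy: ∂f_2/∂x - ∂f_1/∂y = ∂(2*y*z - y + z^2)/∂x - ∂(-2*y*z)/∂y = 2*z
  coefficient of dx ∧ dz: ∂f_3/∂x - ∂f_1/∂z = ∂(-3*x*y + 2*y*z + z)/∂x - ∂(-2*y*z)/∂z = -y
  coefficient of dy ∧ dz: ∂f_3/∂y - ∂f_2/∂z = ∂(-3*x*y + 2*y*z + z)/∂y - ∂(2*y*z - y + z^2)/∂z = -3*x - 2*y
Assembling: d(omega) = (2*z) dx ∧ dy + (-y) dx ∧ dz + (-3*x - 2*y) dy ∧ dz.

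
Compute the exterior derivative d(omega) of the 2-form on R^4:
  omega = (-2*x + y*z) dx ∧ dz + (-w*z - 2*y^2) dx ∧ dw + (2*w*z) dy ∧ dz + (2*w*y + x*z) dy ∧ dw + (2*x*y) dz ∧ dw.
d(omega) = (-z) dx ∧ dy ∧ dz + (4*y + z) dx ∧ dy ∧ dw + (w + 2*y) dx ∧ dz ∧ dw + (x + 2*z) dy ∧ dz ∧ dw

For a 2-form omega = sum_{i<j} g_{ij} dx_i ∧ dx_j, the exterior derivative is
  d(omega) = sum_{i<j} d(g_{ij}) ∧ dx_i ∧ dx_j = sum_{i<j, k} (∂g_{ij}/∂x_k) dx_k ∧ dx_i ∧ dx_j.
Expand each term, using dx_k ∧ dx_i ∧ dx_j = sgn(permutation) dx_{(a)} ∧ dx_{(b)} ∧ dx_{(c)} with (a < b < c) sorted:
  d(-2*x + y*z) includes (∂/∂y)(-2*x + y*z) dy = (z) dy, which multiplied by dx ∧ dz gives (-z) dx ∧ dy ∧ dz
  d(-w*z - 2*y^2) includes (∂/∂y)(-w*z - 2*y^2) dy = (-4*y) dy, which multiplied by dx ∧ dw gives (4*y) dx ∧ dy ∧ dw
  d(-w*z - 2*y^2) includes (∂/∂z)(-w*z - 2*y^2) dz = (-w) dz, which multiplied by dx ∧ dw gives (w) dx ∧ dz ∧ dw
  d(2*w*z) includes (∂/∂w)(2*w*z) dw = (2*z) dw, which multiplied by dy ∧ dz gives (2*z) dy ∧ dz ∧ dw
  d(2*w*y + x*z) includes (∂/∂x)(2*w*y + x*z) dx = (z) dx, which multiplied by dy ∧ dw gives (z) dx ∧ dy ∧ dw
  d(2*w*y + x*z) includes (∂/∂z)(2*w*y + x*z) dz = (x) dz, which multiplied by dy ∧ dw gives (-x) dy ∧ dz ∧ dw
  d(2*x*y) includes (∂/∂x)(2*x*y) dx = (2*y) dx, which multiplied by dz ∧ dw gives (2*y) dx ∧ dz ∧ dw
  d(2*x*y) includes (∂/∂y)(2*x*y) dy = (2*x) dy, which multiplied by dz ∧ dw gives (2*x) dy ∧ dz ∧ dw
Collecting like 3-forms: d(omega) = (-z) dx ∧ dy ∧ dz + (4*y + z) dx ∧ dy ∧ dw + (w + 2*y) dx ∧ dz ∧ dw + (x + 2*z) dy ∧ dz ∧ dw.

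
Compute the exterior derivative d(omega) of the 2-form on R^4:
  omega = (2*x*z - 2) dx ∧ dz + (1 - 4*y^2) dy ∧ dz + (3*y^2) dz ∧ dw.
d(omega) = (6*y) dy ∧ dz ∧ dw

For a 2-form omega = sum_{i<j} g_{ij} dx_i ∧ dx_j, the exterior derivative is
  d(omega) = sum_{i<j} d(g_{ij}) ∧ dx_i ∧ dx_j = sum_{i<j, k} (∂g_{ij}/∂x_k) dx_k ∧ dx_i ∧ dx_j.
Expand each term, using dx_k ∧ dx_i ∧ dx_j = sgn(permutation) dx_{(a)} ∧ dx_{(b)} ∧ dx_{(c)} with (a < b < c) sorted:
  d(3*y^2) includes (∂/∂y)(3*y^2) dy = (6*y) dy, which multiplied by dz ∧ dw gives (6*y) dy ∧ dz ∧ dw
Collecting like 3-forms: d(omega) = (6*y) dy ∧ dz ∧ dw.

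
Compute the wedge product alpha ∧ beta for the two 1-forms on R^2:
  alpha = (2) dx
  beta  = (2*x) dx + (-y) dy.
alpha ∧ beta = (-2*y) dx ∧ dy

Distribute the wedge, using dx_i ∧ dx_j = -dx_j ∧ dx_i and dx_i ∧ dx_i = 0. For each pair (i, j) with i < j, the coefficient of dx_i ∧ dx_j in alpha ∧ beta is (alpha_i * beta_j - alpha_j * beta_i). Collecting: alpha ∧ beta = (-2*y) dx ∧ dy.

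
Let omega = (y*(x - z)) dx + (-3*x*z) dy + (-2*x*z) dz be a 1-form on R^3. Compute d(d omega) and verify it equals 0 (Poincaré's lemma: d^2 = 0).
d(d omega) = 0

Step 1: d omega = sum_{i<j} (∂f_j/∂x_i - ∂f_i/∂x_j) dx_i ∧ dx_j:
  coeff of dx ∧ dy: -x - 2*z
  coeff of dx ∧ dz: y - 2*z
  coeff of dy ∧ dz: 3*x
Step 2: Apply d again to each 2-form coefficient. The only possible 3-form in R^3 is dx ∧ dy ∧ dz, with coefficient
  ∂(coeff of dy∧dz)/∂x - ∂(coeff of dx∧dz)/∂y + ∂(coeff of dx∧dy)/∂z
  = ∂/∂x (3*x) - ∂/∂y (y - 2*z) + ∂/∂z (-x - 2*z).
Each of these terms simplifies to sums of mixed partials that cancel in pairs. The result is 0 (by equality of mixed partials for smooth functions — Schwarz / Clairaut).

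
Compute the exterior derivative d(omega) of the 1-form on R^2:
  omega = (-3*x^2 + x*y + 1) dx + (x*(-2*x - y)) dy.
d(omega) = (-5*x - y) dx ∧ dy

For a 1-form omega = sum_i f_i dx_i, the exterior derivative is
  d(omega) = sum_{i < j} (∂f_j/∂x_i - ∂f_i/∂x_j) dx_i ∧ dx_j.
  coefficient of dx ∧ dy: ∂f_2/∂x - ∂f_1/∂y = ∂(x*(-2*x - y))/∂x - ∂(-3*x^2 + x*y + 1)/∂y = -5*x - y
Assembling: d(omega) = (-5*x - y) dx ∧ dy.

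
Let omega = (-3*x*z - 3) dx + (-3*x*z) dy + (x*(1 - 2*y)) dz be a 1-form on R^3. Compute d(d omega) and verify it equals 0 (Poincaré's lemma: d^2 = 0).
d(d omega) = 0

Step 1: d omega = sum_{i<j} (∂f_j/∂x_i - ∂f_i/∂x_j) dx_i ∧ dx_j:
  coeff of dx ∧ dy: -3*z
  coeff of dx ∧ dz: 3*x - 2*y + 1
  coeff of dy ∧ dz: x
Step 2: Apply d again to each 2-form coefficient. The only possible 3-form in R^3 is dx ∧ dy ∧ dz, with coefficient
  ∂(coeff of dy∧dz)/∂x - ∂(coeff of dx∧dz)/∂y + ∂(coeff of dx∧dy)/∂z
  = ∂/∂x (x) - ∂/∂y (3*x - 2*y + 1) + ∂/∂z (-3*z).
Each of these terms simplifies to sums of mixed partials that cancel in pairs. The result is 0 (by equality of mixed partials for smooth functions — Schwarz / Clairaut).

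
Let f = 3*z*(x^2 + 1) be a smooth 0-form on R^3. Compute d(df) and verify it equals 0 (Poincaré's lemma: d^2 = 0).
d(df) = 0

Step 1: df = sum_i (∂f/∂x_i) dx_i = (6*x*z) dx + (0) dy + (3*x^2 + 3) dz.
Step 2: Apply d again. Using the 1-form formula, the coefficient of dx ∧ dy in d(df) is ∂^2 f/∂x ∂y - ∂^2 f/∂y ∂x = (0) - (0) = 0 (equality of mixed partials for smooth f).
Similarly for dx ∧ dz and dy ∧ dz — all coefficients vanish. So d(df) = 0.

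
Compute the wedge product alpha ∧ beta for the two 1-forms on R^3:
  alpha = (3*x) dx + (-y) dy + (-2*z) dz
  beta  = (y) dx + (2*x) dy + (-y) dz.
alpha ∧ beta = (6*x^2 + y^2) dx ∧ dy + (y*(-3*x + 2*z)) dx ∧ dz + (4*x*z + y^2) dy ∧ dz

Distribute the wedge, using dx_i ∧ dx_j = -dx_j ∧ dx_i and dx_i ∧ dx_i = 0. For each pair (i, j) with i < j, the coefficient of dx_i ∧ dx_j in alpha ∧ beta is (alpha_i * beta_j - alpha_j * beta_i). Collecting: alpha ∧ beta = (6*x^2 + y^2) dx ∧ dy + (y*(-3*x + 2*z)) dx ∧ dz + (4*x*z + y^2) dy ∧ dz.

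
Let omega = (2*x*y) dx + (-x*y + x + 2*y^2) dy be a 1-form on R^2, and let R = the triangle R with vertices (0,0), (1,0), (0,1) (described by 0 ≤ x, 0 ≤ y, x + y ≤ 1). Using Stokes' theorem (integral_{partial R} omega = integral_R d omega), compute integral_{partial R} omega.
integral_(partial R) omega = 0

Stokes: integral_partial_R omega = integral_R d omega with d omega = (∂Q/∂x - ∂P/∂y) dx ∧ dy.
  ∂Q/∂x = 1 - y
  ∂P/∂y = 2*x
  integrand = ∂Q/∂x - ∂P/∂y = -2*x - y + 1.
Integrating over R: integral_0^1 integral_0^{1-x} (-2*x - y + 1) dy dx = 0.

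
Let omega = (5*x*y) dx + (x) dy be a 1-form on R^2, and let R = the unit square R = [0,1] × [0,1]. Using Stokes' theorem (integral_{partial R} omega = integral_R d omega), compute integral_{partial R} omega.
integral_(partial R) omega = -3/2

Stokes: integral_partial_R omega = integral_R d omega with d omega = (∂Q/∂x - ∂P/∂y) dx ∧ dy.
  ∂Q/∂x = 1
  ∂P/∂y = 5*x
  integrand = ∂Q/∂x - ∂P/∂y = 1 - 5*x.
Integrating over R: integral_0^1 integral_0^1 (1 - 5*x) dx dy = -3/2.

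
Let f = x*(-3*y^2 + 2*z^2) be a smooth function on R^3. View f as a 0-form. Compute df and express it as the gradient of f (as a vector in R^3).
df = (-3*y^2 + 2*z^2) dx + (-6*x*y) dy + (4*x*z) dz; grad f = (-3*y^2 + 2*z^2, -6*x*y, 4*x*z)

For a 0-form f, d f = (∂f/∂x) dx + (∂f/∂y) dy + (∂f/∂z) dz. The components of the vector representation are exactly the entries of grad f in Cartesian coordinates:
  ∂f/∂x = -3*y^2 + 2*z^2
  ∂f/∂y = -6*x*y
  ∂f/∂z = 4*x*z.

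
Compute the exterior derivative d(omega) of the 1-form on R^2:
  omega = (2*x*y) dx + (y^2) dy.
d(omega) = (-2*x) dx ∧ dy

For a 1-form omega = sum_i f_i dx_i, the exterior derivative is
  d(omega) = sum_{i < j} (∂f_j/∂x_i - ∂f_i/∂x_j) dx_i ∧ dx_j.
  coefficient of dx ∧ dy: ∂f_2/∂x - ∂f_1/∂y = ∂(y^2)/∂x - ∂(2*x*y)/∂y = -2*x
Assembling: d(omega) = (-2*x) dx ∧ dy.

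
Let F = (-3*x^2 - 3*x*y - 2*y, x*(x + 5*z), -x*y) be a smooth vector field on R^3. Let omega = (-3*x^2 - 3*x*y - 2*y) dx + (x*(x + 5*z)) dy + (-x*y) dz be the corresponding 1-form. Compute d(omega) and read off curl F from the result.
d(omega) = (-6*x) dy ∧ dz + (y) dz ∧ dx + (5*x + 5*z + 2) dx ∧ dy; curl F = (-6*x, y, 5*x + 5*z + 2)

d omega = sum_{i<j} (∂f_j/∂x_i - ∂f_i/∂x_j) dx_i ∧ dx_j. Under the identification (dy ∧ dz, dz ∧ dx, dx ∧ dy) ↔ (e_x, e_y, e_z), the coefficients are exactly the components of curl F. Compute:
  ∂R/∂y - ∂Q/∂z = (-x) - (5*x) = -6*x
  ∂P/∂z - ∂R/∂x = (0) - (-y) = y
  ∂Q/∂x - ∂P/∂y = (2*x + 5*z) - (-3*x - 2) = 5*x + 5*z + 2.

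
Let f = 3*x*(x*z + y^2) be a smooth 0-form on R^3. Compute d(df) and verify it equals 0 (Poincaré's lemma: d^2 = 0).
d(df) = 0

Step 1: df = sum_i (∂f/∂x_i) dx_i = (6*x*z + 3*y^2) dx + (6*x*y) dy + (3*x^2) dz.
Step 2: Apply d again. Using the 1-form formula, the coefficient of dx ∧ dy in d(df) is ∂^2 f/∂x ∂y - ∂^2 f/∂y ∂x = (6*y) - (6*y) = 0 (equality of mixed partials for smooth f).
Similarly for dx ∧ dz and dy ∧ dz — all coefficients vanish. So d(df) = 0.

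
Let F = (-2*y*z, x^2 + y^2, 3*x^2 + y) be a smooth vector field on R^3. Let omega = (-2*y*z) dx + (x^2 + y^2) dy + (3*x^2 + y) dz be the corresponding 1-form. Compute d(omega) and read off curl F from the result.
d(omega) = (1) dy ∧ dz + (-6*x - 2*y) dz ∧ dx + (2*x + 2*z) dx ∧ dy; curl F = (1, -6*x - 2*y, 2*x + 2*z)

d omega = sum_{i<j} (∂f_j/∂x_i - ∂f_i/∂x_j) dx_i ∧ dx_j. Under the identification (dy ∧ dz, dz ∧ dx, dx ∧ dy) ↔ (e_x, e_y, e_z), the coefficients are exactly the components of curl F. Compute:
  ∂R/∂y - ∂Q/∂z = (1) - (0) = 1
  ∂P/∂z - ∂R/∂x = (-2*y) - (6*x) = -6*x - 2*y
  ∂Q/∂x - ∂P/∂y = (2*x) - (-2*z) = 2*x + 2*z.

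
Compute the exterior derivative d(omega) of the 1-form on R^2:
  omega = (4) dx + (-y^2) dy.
d(omega) = 0

For a 1-form omega = sum_i f_i dx_i, the exterior derivative is
  d(omega) = sum_{i < j} (∂f_j/∂x_i - ∂f_i/∂x_j) dx_i ∧ dx_j.

Assembling: d(omega) = 0.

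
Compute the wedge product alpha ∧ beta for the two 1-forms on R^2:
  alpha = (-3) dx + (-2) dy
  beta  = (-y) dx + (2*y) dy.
alpha ∧ beta = (-8*y) dx ∧ dy

Distribute the wedge, using dx_i ∧ dx_j = -dx_j ∧ dx_i and dx_i ∧ dx_i = 0. For each pair (i, j) with i < j, the coefficient of dx_i ∧ dx_j in alpha ∧ beta is (alpha_i * beta_j - alpha_j * beta_i). Collecting: alpha ∧ beta = (-8*y) dx ∧ dy.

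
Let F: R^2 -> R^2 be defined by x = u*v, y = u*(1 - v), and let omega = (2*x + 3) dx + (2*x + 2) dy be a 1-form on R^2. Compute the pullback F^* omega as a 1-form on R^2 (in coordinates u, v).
F^* omega = (2*u*v + v + 2) du + (u) dv

Using F^*(f dg) = (f ∘ F) d(g ∘ F), substitute each coordinate x_i by F_i(u, v) in f_i, and replace dx_i by d F_i = (∂F_i/∂u) du + (∂F_i/∂v) dv.
  For the x component: f_1(F) = 2*u*v + 3; d F_1 = (v) du + (u) dv
  For the y component: f_2(F) = 2*u*v + 2; d F_2 = (1 - v) du + (-u) dv
Combining and collecting du, dv coefficients:
  coeff of du: 2*u*v + v + 2
  coeff of dv: u
F^* omega = (2*u*v + v + 2) du + (u) dv.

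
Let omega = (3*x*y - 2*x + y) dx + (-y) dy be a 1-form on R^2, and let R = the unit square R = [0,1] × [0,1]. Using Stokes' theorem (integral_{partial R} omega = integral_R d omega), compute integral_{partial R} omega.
integral_(partial R) omega = -5/2

Stokes: integral_partial_R omega = integral_R d omega with d omega = (∂Q/∂x - ∂P/∂y) dx ∧ dy.
  ∂Q/∂x = 0
  ∂P/∂y = 3*x + 1
  integrand = ∂Q/∂x - ∂P/∂y = -3*x - 1.
Integrating over R: integral_0^1 integral_0^1 (-3*x - 1) dx dy = -5/2.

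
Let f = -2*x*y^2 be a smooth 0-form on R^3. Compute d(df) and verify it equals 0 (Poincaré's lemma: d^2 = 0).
d(df) = 0

Step 1: df = sum_i (∂f/∂x_i) dx_i = (-2*y^2) dx + (-4*x*y) dy + (0) dz.
Step 2: Apply d again. Using the 1-form formula, the coefficient of dx ∧ dy in d(df) is ∂^2 f/∂x ∂y - ∂^2 f/∂y ∂x = (-4*y) - (-4*y) = 0 (equality of mixed partials for smooth f).
Similarly for dx ∧ dz and dy ∧ dz — all coefficients vanish. So d(df) = 0.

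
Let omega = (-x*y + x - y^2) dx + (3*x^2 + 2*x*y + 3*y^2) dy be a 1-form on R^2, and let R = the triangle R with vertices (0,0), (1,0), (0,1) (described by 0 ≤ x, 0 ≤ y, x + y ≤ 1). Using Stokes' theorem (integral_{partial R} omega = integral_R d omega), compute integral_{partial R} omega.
integral_(partial R) omega = 11/6

Stokes: integral_partial_R omega = integral_R d omega with d omega = (∂Q/∂x - ∂P/∂y) dx ∧ dy.
  ∂Q/∂x = 6*x + 2*y
  ∂P/∂y = -x - 2*y
  integrand = ∂Q/∂x - ∂P/∂y = 7*x + 4*y.
Integrating over R: integral_0^1 integral_0^{1-x} (7*x + 4*y) dy dx = 11/6.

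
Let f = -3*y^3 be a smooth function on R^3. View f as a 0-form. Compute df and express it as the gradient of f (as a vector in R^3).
df = (0) dx + (-9*y^2) dy + (0) dz; grad f = (0, -9*y^2, 0)

For a 0-form f, d f = (∂f/∂x) dx + (∂f/∂y) dy + (∂f/∂z) dz. The components of the vector representation are exactly the entries of grad f in Cartesian coordinates:
  ∂f/∂x = 0
  ∂f/∂y = -9*y^2
  ∂f/∂z = 0.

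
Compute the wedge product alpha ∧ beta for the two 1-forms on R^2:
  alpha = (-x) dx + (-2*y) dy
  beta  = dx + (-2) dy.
alpha ∧ beta = (2*x + 2*y) dx ∧ dy

Distribute the wedge, using dx_i ∧ dx_j = -dx_j ∧ dx_i and dx_i ∧ dx_i = 0. For each pair (i, j) with i < j, the coefficient of dx_i ∧ dx_j in alpha ∧ beta is (alpha_i * beta_j - alpha_j * beta_i). Collecting: alpha ∧ beta = (2*x + 2*y) dx ∧ dy.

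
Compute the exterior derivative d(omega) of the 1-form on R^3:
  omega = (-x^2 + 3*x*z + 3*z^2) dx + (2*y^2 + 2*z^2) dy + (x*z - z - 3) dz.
d(omega) = (-3*x - 5*z) dx ∧ dz + (-4*z) dy ∧ dz

For a 1-form omega = sum_i f_i dx_i, the exterior derivative is
  d(omega) = sum_{i < j} (∂f_j/∂x_i - ∂f_i/∂x_j) dx_i ∧ dx_j.
  coefficient of dx ∧ dz: ∂f_3/∂x - ∂f_1/∂z = ∂(x*z - z - 3)/∂x - ∂(-x^2 + 3*x*z + 3*z^2)/∂z = -3*x - 5*z
  coefficient of dy ∧ dz: ∂f_3/∂y - ∂f_2/∂z = ∂(x*z - z - 3)/∂y - ∂(2*y^2 + 2*z^2)/∂z = -4*z
Assembling: d(omega) = (-3*x - 5*z) dx ∧ dz + (-4*z) dy ∧ dz.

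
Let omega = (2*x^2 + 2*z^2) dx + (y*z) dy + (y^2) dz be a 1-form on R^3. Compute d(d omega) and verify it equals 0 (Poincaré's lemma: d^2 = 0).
d(d omega) = 0

Step 1: d omega = sum_{i<j} (∂f_j/∂x_i - ∂f_i/∂x_j) dx_i ∧ dx_j:
  coeff of dx ∧ dy: 0
  coeff of dx ∧ dz: -4*z
  coeff of dy ∧ dz: y
Step 2: Apply d again to each 2-form coefficient. The only possible 3-form in R^3 is dx ∧ dy ∧ dz, with coefficient
  ∂(coeff of dy∧dz)/∂x - ∂(coeff of dx∧dz)/∂y + ∂(coeff of dx∧dy)/∂z
  = ∂/∂x (y) - ∂/∂y (-4*z) + ∂/∂z (0).
Each of these terms simplifies to sums of mixed partials that cancel in pairs. The result is 0 (by equality of mixed partials for smooth functions — Schwarz / Clairaut).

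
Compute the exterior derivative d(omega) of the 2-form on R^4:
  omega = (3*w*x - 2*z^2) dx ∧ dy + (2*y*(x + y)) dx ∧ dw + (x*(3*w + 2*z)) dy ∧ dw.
d(omega) = (-4*z) dx ∧ dy ∧ dz + (3*w + x - 4*y + 2*z) dx ∧ dy ∧ dw + (-2*x) dy ∧ dz ∧ dw

For a 2-form omega = sum_{i<j} g_{ij} dx_i ∧ dx_j, the exterior derivative is
  d(omega) = sum_{i<j} d(g_{ij}) ∧ dx_i ∧ dx_j = sum_{i<j, k} (∂g_{ij}/∂x_k) dx_k ∧ dx_i ∧ dx_j.
Expand each term, using dx_k ∧ dx_i ∧ dx_j = sgn(permutation) dx_{(a)} ∧ dx_{(b)} ∧ dx_{(c)} with (a < b < c) sorted:
  d(3*w*x - 2*z^2) includes (∂/∂z)(3*w*x - 2*z^2) dz = (-4*z) dz, which multiplied by dx ∧ dy gives (-4*z) dx ∧ dy ∧ dz
  d(3*w*x - 2*z^2) includes (∂/∂w)(3*w*x - 2*z^2) dw = (3*x) dw, which multiplied by dx ∧ dy gives (3*x) dx ∧ dy ∧ dw
  d(2*y*(x + y)) includes (∂/∂y)(2*y*(x + y)) dy = (2*x + 4*y) dy, which multiplied by dx ∧ dw gives (-2*x - 4*y) dx ∧ dy ∧ dw
  d(x*(3*w + 2*z)) includes (∂/∂x)(x*(3*w + 2*z)) dx = (3*w + 2*z) dx, which multiplied by dy ∧ dw gives (3*w + 2*z) dx ∧ dy ∧ dw
  d(x*(3*w + 2*z)) includes (∂/∂z)(x*(3*w + 2*z)) dz = (2*x) dz, which multiplied by dy ∧ dw gives (-2*x) dy ∧ dz ∧ dw
Collecting like 3-forms: d(omega) = (-4*z) dx ∧ dy ∧ dz + (3*w + x - 4*y + 2*z) dx ∧ dy ∧ dw + (-2*x) dy ∧ dz ∧ dw.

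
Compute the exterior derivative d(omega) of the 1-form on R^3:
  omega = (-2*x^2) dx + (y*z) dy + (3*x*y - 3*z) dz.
d(omega) = (3*y) dx ∧ dz + (3*x - y) dy ∧ dz

For a 1-form omega = sum_i f_i dx_i, the exterior derivative is
  d(omega) = sum_{i < j} (∂f_j/∂x_i - ∂f_i/∂x_j) dx_i ∧ dx_j.
  coefficient of dx ∧ dz: ∂f_3/∂x - ∂f_1/∂z = ∂(3*x*y - 3*z)/∂x - ∂(-2*x^2)/∂z = 3*y
  coefficient of dy ∧ dz: ∂f_3/∂y - ∂f_2/∂z = ∂(3*x*y - 3*z)/∂y - ∂(y*z)/∂z = 3*x - y
Assembling: d(omega) = (3*y) dx ∧ dz + (3*x - y) dy ∧ dz.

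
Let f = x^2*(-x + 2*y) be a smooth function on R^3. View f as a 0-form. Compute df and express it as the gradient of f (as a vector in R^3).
df = (x*(-3*x + 4*y)) dx + (2*x^2) dy + (0) dz; grad f = (x*(-3*x + 4*y), 2*x^2, 0)

For a 0-form f, d f = (∂f/∂x) dx + (∂f/∂y) dy + (∂f/∂z) dz. The components of the vector representation are exactly the entries of grad f in Cartesian coordinates:
  ∂f/∂x = x*(-3*x + 4*y)
  ∂f/∂y = 2*x^2
  ∂f/∂z = 0.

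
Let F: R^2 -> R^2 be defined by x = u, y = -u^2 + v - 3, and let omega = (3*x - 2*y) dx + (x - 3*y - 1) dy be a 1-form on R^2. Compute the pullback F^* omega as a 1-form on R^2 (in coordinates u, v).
F^* omega = (-6*u^3 + 6*u*v - 13*u - 2*v + 6) du + (3*u^2 + u - 3*v + 8) dv

Using F^*(f dg) = (f ∘ F) d(g ∘ F), substitute each coordinate x_i by F_i(u, v) in f_i, and replace dx_i by d F_i = (∂F_i/∂u) du + (∂F_i/∂v) dv.
  For the x component: f_1(F) = 2*u^2 + 3*u - 2*v + 6; d F_1 = (1) du + (0) dv
  For the y component: f_2(F) = 3*u^2 + u - 3*v + 8; d F_2 = (-2*u) du + (1) dv
Combining and collecting du, dv coefficients:
  coeff of du: -6*u^3 + 6*u*v - 13*u - 2*v + 6
  coeff of dv: 3*u^2 + u - 3*v + 8
F^* omega = (-6*u^3 + 6*u*v - 13*u - 2*v + 6) du + (3*u^2 + u - 3*v + 8) dv.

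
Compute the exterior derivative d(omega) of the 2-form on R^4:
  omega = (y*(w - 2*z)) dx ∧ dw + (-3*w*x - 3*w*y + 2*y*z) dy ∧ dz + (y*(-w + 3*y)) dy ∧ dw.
d(omega) = (-w + 2*z) dx ∧ dy ∧ dw + (2*y) dx ∧ dz ∧ dw + (-3*w) dx ∧ dy ∧ dz + (-3*x - 3*y) dy ∧ dz ∧ dw

For a 2-form omega = sum_{i<j} g_{ij} dx_i ∧ dx_j, the exterior derivative is
  d(omega) = sum_{i<j} d(g_{ij}) ∧ dx_i ∧ dx_j = sum_{i<j, k} (∂g_{ij}/∂x_k) dx_k ∧ dx_i ∧ dx_j.
Expand each term, using dx_k ∧ dx_i ∧ dx_j = sgn(permutation) dx_{(a)} ∧ dx_{(b)} ∧ dx_{(c)} with (a < b < c) sorted:
  d(y*(w - 2*z)) includes (∂/∂y)(y*(w - 2*z)) dy = (w - 2*z) dy, which multiplied by dx ∧ dw gives (-w + 2*z) dx ∧ dy ∧ dw
  d(y*(w - 2*z)) includes (∂/∂z)(y*(w - 2*z)) dz = (-2*y) dz, which multiplied by dx ∧ dw gives (2*y) dx ∧ dz ∧ dw
  d(-3*w*x - 3*w*y + 2*y*z) includes (∂/∂x)(-3*w*x - 3*w*y + 2*y*z) dx = (-3*w) dx, which multiplied by dy ∧ dz gives (-3*w) dx ∧ dy ∧ dz
  d(-3*w*x - 3*w*y + 2*y*z) includes (∂/∂w)(-3*w*x - 3*w*y + 2*y*z) dw = (-3*x - 3*y) dw, which multiplied by dy ∧ dz gives (-3*x - 3*y) dy ∧ dz ∧ dw
Collecting like 3-forms: d(omega) = (-w + 2*z) dx ∧ dy ∧ dw + (2*y) dx ∧ dz ∧ dw + (-3*w) dx ∧ dy ∧ dz + (-3*x - 3*y) dy ∧ dz ∧ dw.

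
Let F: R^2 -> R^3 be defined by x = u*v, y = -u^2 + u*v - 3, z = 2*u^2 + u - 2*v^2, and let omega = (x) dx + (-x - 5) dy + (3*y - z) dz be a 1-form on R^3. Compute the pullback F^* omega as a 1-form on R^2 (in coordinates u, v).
F^* omega = (-20*u^3 + 14*u^2*v - 9*u^2 + 8*u*v^2 + 3*u*v - 27*u + 2*v^2 - 5*v - 9) du + (20*u^2*v - 12*u*v^2 + 4*u*v - 5*u - 8*v^3 + 36*v) dv

Using F^*(f dg) = (f ∘ F) d(g ∘ F), substitute each coordinate x_i by F_i(u, v) in f_i, and replace dx_i by d F_i = (∂F_i/∂u) du + (∂F_i/∂v) dv.
  For the x component: f_1(F) = u*v; d F_1 = (v) du + (u) dv
  For the y component: f_2(F) = -u*v - 5; d F_2 = (-2*u + v) du + (u) dv
  For the z component: f_3(F) = -5*u^2 + 3*u*v - u + 2*v^2 - 9; d F_3 = (4*u + 1) du + (-4*v) dv
Combining and collecting du, dv coefficients:
  coeff of du: -20*u^3 + 14*u^2*v - 9*u^2 + 8*u*v^2 + 3*u*v - 27*u + 2*v^2 - 5*v - 9
  coeff of dv: 20*u^2*v - 12*u*v^2 + 4*u*v - 5*u - 8*v^3 + 36*v
F^* omega = (-20*u^3 + 14*u^2*v - 9*u^2 + 8*u*v^2 + 3*u*v - 27*u + 2*v^2 - 5*v - 9) du + (20*u^2*v - 12*u*v^2 + 4*u*v - 5*u - 8*v^3 + 36*v) dv.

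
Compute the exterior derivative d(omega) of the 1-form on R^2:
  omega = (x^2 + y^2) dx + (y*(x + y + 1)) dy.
d(omega) = (-y) dx ∧ dy

For a 1-form omega = sum_i f_i dx_i, the exterior derivative is
  d(omega) = sum_{i < j} (∂f_j/∂x_i - ∂f_i/∂x_j) dx_i ∧ dx_j.
  coefficient of dx ∧ dy: ∂f_2/∂x - ∂f_1/∂y = ∂(y*(x + y + 1))/∂x - ∂(x^2 + y^2)/∂y = -y
Assembling: d(omega) = (-y) dx ∧ dy.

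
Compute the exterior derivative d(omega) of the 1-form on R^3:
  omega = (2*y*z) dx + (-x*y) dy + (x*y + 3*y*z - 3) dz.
d(omega) = (-y - 2*z) dx ∧ dy + (-y) dx ∧ dz + (x + 3*z) dy ∧ dz

For a 1-form omega = sum_i f_i dx_i, the exterior derivative is
  d(omega) = sum_{i < j} (∂f_j/∂x_i - ∂f_i/∂x_j) dx_i ∧ dx_j.
  coefficient of dx ∧ dy: ∂f_2/∂x - ∂f_1/∂y = ∂(-x*y)/∂x - ∂(2*y*z)/∂y = -y - 2*z
  coefficient of dx ∧ dz: ∂f_3/∂x - ∂f_1/∂z = ∂(x*y + 3*y*z - 3)/∂x - ∂(2*y*z)/∂z = -y
  coefficient of dy ∧ dz: ∂f_3/∂y - ∂f_2/∂z = ∂(x*y + 3*y*z - 3)/∂y - ∂(-x*y)/∂z = x + 3*z
Assembling: d(omega) = (-y - 2*z) dx ∧ dy + (-y) dx ∧ dz + (x + 3*z) dy ∧ dz.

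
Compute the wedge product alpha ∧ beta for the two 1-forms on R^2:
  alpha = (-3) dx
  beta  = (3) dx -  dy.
alpha ∧ beta = (3) dx ∧ dy

Distribute the wedge, using dx_i ∧ dx_j = -dx_j ∧ dx_i and dx_i ∧ dx_i = 0. For each pair (i, j) with i < j, the coefficient of dx_i ∧ dx_j in alpha ∧ beta is (alpha_i * beta_j - alpha_j * beta_i). Collecting: alpha ∧ beta = (3) dx ∧ dy.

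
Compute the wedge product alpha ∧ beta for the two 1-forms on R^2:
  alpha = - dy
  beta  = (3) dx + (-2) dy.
alpha ∧ beta = (3) dx ∧ dy

Distribute the wedge, using dx_i ∧ dx_j = -dx_j ∧ dx_i and dx_i ∧ dx_i = 0. For each pair (i, j) with i < j, the coefficient of dx_i ∧ dx_j in alpha ∧ beta is (alpha_i * beta_j - alpha_j * beta_i). Collecting: alpha ∧ beta = (3) dx ∧ dy.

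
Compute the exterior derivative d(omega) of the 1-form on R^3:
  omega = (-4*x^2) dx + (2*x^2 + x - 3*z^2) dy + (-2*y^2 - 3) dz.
d(omega) = (4*x + 1) dx ∧ dy + (-4*y + 6*z) dy ∧ dz

For a 1-form omega = sum_i f_i dx_i, the exterior derivative is
  d(omega) = sum_{i < j} (∂f_j/∂x_i - ∂f_i/∂x_j) dx_i ∧ dx_j.
  coefficient of dx ∧ dy: ∂f_2/∂x - ∂f_1/∂y = ∂(2*x^2 + x - 3*z^2)/∂x - ∂(-4*x^2)/∂y = 4*x + 1
  coefficient of dy ∧ dz: ∂f_3/∂y - ∂f_2/∂z = ∂(-2*y^2 - 3)/∂y - ∂(2*x^2 + x - 3*z^2)/∂z = -4*y + 6*z
Assembling: d(omega) = (4*x + 1) dx ∧ dy + (-4*y + 6*z) dy ∧ dz.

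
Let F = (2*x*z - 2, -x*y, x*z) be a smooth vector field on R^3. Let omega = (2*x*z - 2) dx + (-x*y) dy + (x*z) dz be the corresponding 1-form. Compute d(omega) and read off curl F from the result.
d(omega) = (0) dy ∧ dz + (2*x - z) dz ∧ dx + (-y) dx ∧ dy; curl F = (0, 2*x - z, -y)

d omega = sum_{i<j} (∂f_j/∂x_i - ∂f_i/∂x_j) dx_i ∧ dx_j. Under the identification (dy ∧ dz, dz ∧ dx, dx ∧ dy) ↔ (e_x, e_y, e_z), the coefficients are exactly the components of curl F. Compute:
  ∂R/∂y - ∂Q/∂z = (0) - (0) = 0
  ∂P/∂z - ∂R/∂x = (2*x) - (z) = 2*x - z
  ∂Q/∂x - ∂P/∂y = (-y) - (0) = -y.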